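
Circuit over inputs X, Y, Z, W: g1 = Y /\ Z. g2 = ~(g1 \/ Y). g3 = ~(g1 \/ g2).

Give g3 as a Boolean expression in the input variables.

~((Y /\ Z) \/ (~((Y /\ Z) \/ Y)))

g1 = Y /\ Z
g2 = ~(g1 \/ Y) = ~((Y /\ Z) \/ Y)
g3 = ~(g1 \/ g2) = ~((Y /\ Z) \/ (~((Y /\ Z) \/ Y)))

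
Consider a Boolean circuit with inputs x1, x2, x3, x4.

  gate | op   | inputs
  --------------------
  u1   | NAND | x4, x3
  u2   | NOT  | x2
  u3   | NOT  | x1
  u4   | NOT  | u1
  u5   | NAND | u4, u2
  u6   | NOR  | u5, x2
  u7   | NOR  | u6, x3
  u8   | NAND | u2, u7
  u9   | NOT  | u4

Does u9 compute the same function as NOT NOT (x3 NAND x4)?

Yes

u1 = x4 NAND x3
u4 = NOT u1 = NOT (x4 NAND x3)
u9 = NOT u4 = NOT NOT (x4 NAND x3)
At x1=0, x2=0, x3=1, x4=1: circuit gives 0, formula gives 0.
At x1=0, x2=0, x3=0, x4=0: circuit gives 1, formula gives 1.
Agrees on all 16 inputs.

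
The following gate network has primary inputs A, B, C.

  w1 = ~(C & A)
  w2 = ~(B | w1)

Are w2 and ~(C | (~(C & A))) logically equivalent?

No

w1 = ~(C & A)
w2 = ~(B | w1) = ~(B | (~(C & A)))
At A=1, B=0, C=1: circuit gives 1, formula gives 0.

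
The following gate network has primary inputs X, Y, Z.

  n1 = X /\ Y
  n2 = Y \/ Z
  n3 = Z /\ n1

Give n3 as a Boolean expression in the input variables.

Z /\ (X /\ Y)

n1 = X /\ Y
n3 = Z /\ n1 = Z /\ (X /\ Y)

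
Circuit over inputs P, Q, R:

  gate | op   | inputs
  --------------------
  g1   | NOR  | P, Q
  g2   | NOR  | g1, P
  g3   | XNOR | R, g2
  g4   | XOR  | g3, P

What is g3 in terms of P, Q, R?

R XNOR ((P NOR Q) NOR P)

g1 = P NOR Q
g2 = g1 NOR P = (P NOR Q) NOR P
g3 = R XNOR g2 = R XNOR ((P NOR Q) NOR P)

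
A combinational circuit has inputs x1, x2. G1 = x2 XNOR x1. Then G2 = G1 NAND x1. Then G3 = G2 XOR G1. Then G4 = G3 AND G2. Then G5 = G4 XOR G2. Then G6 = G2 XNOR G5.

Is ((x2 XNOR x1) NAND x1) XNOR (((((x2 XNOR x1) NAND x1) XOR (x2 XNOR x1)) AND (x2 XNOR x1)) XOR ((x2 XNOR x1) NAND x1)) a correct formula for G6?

No

G1 = x2 XNOR x1
G2 = G1 NAND x1 = (x2 XNOR x1) NAND x1
G3 = G2 XOR G1 = ((x2 XNOR x1) NAND x1) XOR (x2 XNOR x1)
G4 = G3 AND G2 = (((x2 XNOR x1) NAND x1) XOR (x2 XNOR x1)) AND ((x2 XNOR x1) NAND x1)
G5 = G4 XOR G2 = ((((x2 XNOR x1) NAND x1) XOR (x2 XNOR x1)) AND ((x2 XNOR x1) NAND x1)) XOR ((x2 XNOR x1) NAND x1)
G6 = G2 XNOR G5 = ((x2 XNOR x1) NAND x1) XNOR (((((x2 XNOR x1) NAND x1) XOR (x2 XNOR x1)) AND ((x2 XNOR x1) NAND x1)) XOR ((x2 XNOR x1) NAND x1))
At x1=0, x2=1: circuit gives 0, formula gives 1.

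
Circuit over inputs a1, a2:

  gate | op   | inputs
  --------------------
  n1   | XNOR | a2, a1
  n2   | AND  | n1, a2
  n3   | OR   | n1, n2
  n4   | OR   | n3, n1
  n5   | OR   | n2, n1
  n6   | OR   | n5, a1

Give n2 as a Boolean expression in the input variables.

(a2 XNOR a1) AND a2

n1 = a2 XNOR a1
n2 = n1 AND a2 = (a2 XNOR a1) AND a2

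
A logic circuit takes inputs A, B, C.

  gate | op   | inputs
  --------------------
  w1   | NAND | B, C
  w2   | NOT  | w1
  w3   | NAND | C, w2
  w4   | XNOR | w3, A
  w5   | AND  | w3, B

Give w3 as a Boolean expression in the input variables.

C NAND NOT (B NAND C)

w1 = B NAND C
w2 = NOT w1 = NOT (B NAND C)
w3 = C NAND w2 = C NAND NOT (B NAND C)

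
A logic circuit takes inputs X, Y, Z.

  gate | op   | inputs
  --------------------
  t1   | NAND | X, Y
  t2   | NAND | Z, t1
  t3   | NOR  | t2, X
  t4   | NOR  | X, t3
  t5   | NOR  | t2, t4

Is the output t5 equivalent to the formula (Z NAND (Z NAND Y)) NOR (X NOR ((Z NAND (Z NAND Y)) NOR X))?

No

t1 = X NAND Y
t2 = Z NAND t1 = Z NAND (X NAND Y)
t3 = t2 NOR X = (Z NAND (X NAND Y)) NOR X
t4 = X NOR t3 = X NOR ((Z NAND (X NAND Y)) NOR X)
t5 = t2 NOR t4 = (Z NAND (X NAND Y)) NOR (X NOR ((Z NAND (X NAND Y)) NOR X))
At X=0, Y=1, Z=1: circuit gives 1, formula gives 0.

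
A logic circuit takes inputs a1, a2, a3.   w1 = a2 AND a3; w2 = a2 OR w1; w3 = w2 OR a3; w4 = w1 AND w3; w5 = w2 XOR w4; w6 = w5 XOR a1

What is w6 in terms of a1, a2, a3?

w1 = a2 AND a3
w2 = a2 OR w1 = a2 OR (a2 AND a3)
w3 = w2 OR a3 = (a2 OR (a2 AND a3)) OR a3
w4 = w1 AND w3 = (a2 AND a3) AND ((a2 OR (a2 AND a3)) OR a3)
w5 = w2 XOR w4 = (a2 OR (a2 AND a3)) XOR ((a2 AND a3) AND ((a2 OR (a2 AND a3)) OR a3))
w6 = w5 XOR a1 = ((a2 OR (a2 AND a3)) XOR ((a2 AND a3) AND ((a2 OR (a2 AND a3)) OR a3))) XOR a1

((a2 OR (a2 AND a3)) XOR ((a2 AND a3) AND ((a2 OR (a2 AND a3)) OR a3))) XOR a1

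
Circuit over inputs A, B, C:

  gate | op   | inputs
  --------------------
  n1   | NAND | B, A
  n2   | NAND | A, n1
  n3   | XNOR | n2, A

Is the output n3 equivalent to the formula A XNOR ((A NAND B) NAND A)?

Yes

n1 = B NAND A
n2 = A NAND n1 = A NAND (B NAND A)
n3 = n2 XNOR A = (A NAND (B NAND A)) XNOR A
At A=0, B=0, C=0: circuit gives 0, formula gives 0.
At A=1, B=1, C=0: circuit gives 1, formula gives 1.
Agrees on all 8 inputs.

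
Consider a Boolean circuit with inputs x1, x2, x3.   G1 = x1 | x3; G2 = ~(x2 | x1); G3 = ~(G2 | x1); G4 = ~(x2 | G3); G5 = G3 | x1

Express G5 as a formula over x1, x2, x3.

G2 = ~(x2 | x1)
G3 = ~(G2 | x1) = ~((~(x2 | x1)) | x1)
G5 = G3 | x1 = (~((~(x2 | x1)) | x1)) | x1

(~((~(x2 | x1)) | x1)) | x1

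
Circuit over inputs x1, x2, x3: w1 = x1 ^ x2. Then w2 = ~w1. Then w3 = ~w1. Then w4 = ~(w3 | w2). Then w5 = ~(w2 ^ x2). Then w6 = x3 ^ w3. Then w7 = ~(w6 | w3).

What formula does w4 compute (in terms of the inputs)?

~(~(x1 ^ x2) | ~(x1 ^ x2))

w1 = x1 ^ x2
w2 = ~w1 = ~(x1 ^ x2)
w3 = ~w1 = ~(x1 ^ x2)
w4 = ~(w3 | w2) = ~(~(x1 ^ x2) | ~(x1 ^ x2))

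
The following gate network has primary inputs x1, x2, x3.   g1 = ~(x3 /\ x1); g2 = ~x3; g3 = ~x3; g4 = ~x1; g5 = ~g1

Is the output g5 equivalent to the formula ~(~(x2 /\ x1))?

No

g1 = ~(x3 /\ x1)
g5 = ~g1 = ~(~(x3 /\ x1))
At x1=1, x2=0, x3=1: circuit gives 1, formula gives 0.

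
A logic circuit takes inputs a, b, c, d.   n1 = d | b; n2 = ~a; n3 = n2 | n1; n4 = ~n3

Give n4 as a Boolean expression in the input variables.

n1 = d | b
n2 = ~a
n3 = n2 | n1 = ~a | (d | b)
n4 = ~n3 = ~(~a | (d | b))

~(~a | (d | b))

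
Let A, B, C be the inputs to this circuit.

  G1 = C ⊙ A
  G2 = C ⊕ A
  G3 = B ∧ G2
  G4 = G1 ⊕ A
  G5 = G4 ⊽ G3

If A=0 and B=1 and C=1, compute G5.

0

G1 = 1 ⊙ 0 = 0
G2 = 1 ⊕ 0 = 1
G3 = 1 ∧ 1 = 1
G4 = 0 ⊕ 0 = 0
G5 = 0 ⊽ 1 = 0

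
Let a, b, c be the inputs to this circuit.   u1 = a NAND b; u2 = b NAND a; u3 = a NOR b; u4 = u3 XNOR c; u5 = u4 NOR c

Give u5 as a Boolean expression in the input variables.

((a NOR b) XNOR c) NOR c

u3 = a NOR b
u4 = u3 XNOR c = (a NOR b) XNOR c
u5 = u4 NOR c = ((a NOR b) XNOR c) NOR c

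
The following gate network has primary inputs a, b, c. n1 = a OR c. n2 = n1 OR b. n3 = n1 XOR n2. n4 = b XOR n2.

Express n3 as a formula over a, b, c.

n1 = a OR c
n2 = n1 OR b = (a OR c) OR b
n3 = n1 XOR n2 = (a OR c) XOR ((a OR c) OR b)

(a OR c) XOR ((a OR c) OR b)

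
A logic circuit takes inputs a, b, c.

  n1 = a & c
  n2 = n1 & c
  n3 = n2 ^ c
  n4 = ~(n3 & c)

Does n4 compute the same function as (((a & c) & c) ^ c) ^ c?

n1 = a & c
n2 = n1 & c = (a & c) & c
n3 = n2 ^ c = ((a & c) & c) ^ c
n4 = ~(n3 & c) = ~((((a & c) & c) ^ c) & c)
At a=0, b=0, c=0: circuit gives 1, formula gives 0.

No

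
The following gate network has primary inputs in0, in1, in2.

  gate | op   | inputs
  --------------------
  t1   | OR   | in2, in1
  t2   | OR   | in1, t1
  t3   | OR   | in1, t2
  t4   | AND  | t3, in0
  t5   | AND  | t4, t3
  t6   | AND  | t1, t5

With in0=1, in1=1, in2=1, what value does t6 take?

1

t1 = 1 OR 1 = 1
t2 = 1 OR 1 = 1
t3 = 1 OR 1 = 1
t4 = 1 AND 1 = 1
t5 = 1 AND 1 = 1
t6 = 1 AND 1 = 1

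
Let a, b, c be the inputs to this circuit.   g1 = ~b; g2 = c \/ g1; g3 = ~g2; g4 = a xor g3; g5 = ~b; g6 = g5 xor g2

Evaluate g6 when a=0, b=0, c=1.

0

g1 = ~0 = 1
g2 = 1 \/ 1 = 1
g5 = ~0 = 1
g6 = 1 xor 1 = 0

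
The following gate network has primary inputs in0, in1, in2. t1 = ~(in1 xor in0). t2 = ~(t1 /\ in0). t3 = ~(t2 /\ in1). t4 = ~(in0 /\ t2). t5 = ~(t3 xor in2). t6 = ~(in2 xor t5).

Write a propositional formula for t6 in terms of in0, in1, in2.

t1 = ~(in1 xor in0)
t2 = ~(t1 /\ in0) = ~((~(in1 xor in0)) /\ in0)
t3 = ~(t2 /\ in1) = ~((~((~(in1 xor in0)) /\ in0)) /\ in1)
t5 = ~(t3 xor in2) = ~((~((~((~(in1 xor in0)) /\ in0)) /\ in1)) xor in2)
t6 = ~(in2 xor t5) = ~(in2 xor (~((~((~((~(in1 xor in0)) /\ in0)) /\ in1)) xor in2)))

~(in2 xor (~((~((~((~(in1 xor in0)) /\ in0)) /\ in1)) xor in2)))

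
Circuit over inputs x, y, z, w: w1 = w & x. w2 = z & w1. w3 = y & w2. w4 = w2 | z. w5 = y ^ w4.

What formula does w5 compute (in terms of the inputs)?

y ^ ((z & (w & x)) | z)

w1 = w & x
w2 = z & w1 = z & (w & x)
w4 = w2 | z = (z & (w & x)) | z
w5 = y ^ w4 = y ^ ((z & (w & x)) | z)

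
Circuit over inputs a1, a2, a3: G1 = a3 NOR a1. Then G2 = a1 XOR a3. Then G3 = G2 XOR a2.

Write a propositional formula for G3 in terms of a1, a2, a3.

G2 = a1 XOR a3
G3 = G2 XOR a2 = (a1 XOR a3) XOR a2

(a1 XOR a3) XOR a2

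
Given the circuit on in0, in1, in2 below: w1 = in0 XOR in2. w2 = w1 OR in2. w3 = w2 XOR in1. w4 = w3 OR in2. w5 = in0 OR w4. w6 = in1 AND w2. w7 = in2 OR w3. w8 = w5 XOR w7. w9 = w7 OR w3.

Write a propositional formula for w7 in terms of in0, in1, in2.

w1 = in0 XOR in2
w2 = w1 OR in2 = (in0 XOR in2) OR in2
w3 = w2 XOR in1 = ((in0 XOR in2) OR in2) XOR in1
w7 = in2 OR w3 = in2 OR (((in0 XOR in2) OR in2) XOR in1)

in2 OR (((in0 XOR in2) OR in2) XOR in1)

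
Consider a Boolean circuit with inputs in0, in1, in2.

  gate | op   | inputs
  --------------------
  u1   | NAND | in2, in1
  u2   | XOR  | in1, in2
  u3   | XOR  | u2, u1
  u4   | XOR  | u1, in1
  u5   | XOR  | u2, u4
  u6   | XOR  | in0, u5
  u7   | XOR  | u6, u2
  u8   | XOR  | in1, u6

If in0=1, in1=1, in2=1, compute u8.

1

u1 = 1 NAND 1 = 0
u2 = 1 XOR 1 = 0
u4 = 0 XOR 1 = 1
u5 = 0 XOR 1 = 1
u6 = 1 XOR 1 = 0
u8 = 1 XOR 0 = 1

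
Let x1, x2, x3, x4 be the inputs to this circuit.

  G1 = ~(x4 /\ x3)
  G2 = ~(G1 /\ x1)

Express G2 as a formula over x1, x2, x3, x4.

~((~(x4 /\ x3)) /\ x1)

G1 = ~(x4 /\ x3)
G2 = ~(G1 /\ x1) = ~((~(x4 /\ x3)) /\ x1)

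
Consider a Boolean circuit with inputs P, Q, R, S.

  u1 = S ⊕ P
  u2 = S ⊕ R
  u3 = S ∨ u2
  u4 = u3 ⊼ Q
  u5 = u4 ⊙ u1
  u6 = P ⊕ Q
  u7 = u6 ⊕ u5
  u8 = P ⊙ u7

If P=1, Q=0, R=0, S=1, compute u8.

1

u1 = 1 ⊕ 1 = 0
u2 = 1 ⊕ 0 = 1
u3 = 1 ∨ 1 = 1
u4 = 1 ⊼ 0 = 1
u5 = 1 ⊙ 0 = 0
u6 = 1 ⊕ 0 = 1
u7 = 1 ⊕ 0 = 1
u8 = 1 ⊙ 1 = 1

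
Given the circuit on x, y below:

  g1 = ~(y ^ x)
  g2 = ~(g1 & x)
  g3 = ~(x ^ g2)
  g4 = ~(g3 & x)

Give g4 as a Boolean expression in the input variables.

~((~(x ^ (~((~(y ^ x)) & x)))) & x)

g1 = ~(y ^ x)
g2 = ~(g1 & x) = ~((~(y ^ x)) & x)
g3 = ~(x ^ g2) = ~(x ^ (~((~(y ^ x)) & x)))
g4 = ~(g3 & x) = ~((~(x ^ (~((~(y ^ x)) & x)))) & x)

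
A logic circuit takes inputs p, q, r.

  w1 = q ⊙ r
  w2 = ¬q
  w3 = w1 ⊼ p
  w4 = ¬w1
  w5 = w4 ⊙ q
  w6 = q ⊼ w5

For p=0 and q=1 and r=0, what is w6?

0

w1 = 1 ⊙ 0 = 0
w4 = ¬0 = 1
w5 = 1 ⊙ 1 = 1
w6 = 1 ⊼ 1 = 0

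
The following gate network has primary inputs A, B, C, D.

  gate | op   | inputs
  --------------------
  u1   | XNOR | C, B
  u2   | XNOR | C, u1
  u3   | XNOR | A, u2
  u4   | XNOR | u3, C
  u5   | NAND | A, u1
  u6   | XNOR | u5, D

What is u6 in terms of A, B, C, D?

u1 = C XNOR B
u5 = A NAND u1 = A NAND (C XNOR B)
u6 = u5 XNOR D = (A NAND (C XNOR B)) XNOR D

(A NAND (C XNOR B)) XNOR D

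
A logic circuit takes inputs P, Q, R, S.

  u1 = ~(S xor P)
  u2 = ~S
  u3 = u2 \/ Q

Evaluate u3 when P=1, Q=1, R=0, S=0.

u2 = ~0 = 1
u3 = 1 \/ 1 = 1

1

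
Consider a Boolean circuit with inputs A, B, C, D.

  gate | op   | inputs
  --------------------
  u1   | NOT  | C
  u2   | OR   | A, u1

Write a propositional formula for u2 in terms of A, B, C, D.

u1 = NOT C
u2 = A OR u1 = A OR NOT C

A OR NOT C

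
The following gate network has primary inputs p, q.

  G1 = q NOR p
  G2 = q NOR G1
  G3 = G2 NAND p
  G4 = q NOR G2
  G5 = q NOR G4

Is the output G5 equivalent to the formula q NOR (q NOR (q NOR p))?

No

G1 = q NOR p
G2 = q NOR G1 = q NOR (q NOR p)
G4 = q NOR G2 = q NOR (q NOR (q NOR p))
G5 = q NOR G4 = q NOR (q NOR (q NOR (q NOR p)))
At p=0, q=0: circuit gives 0, formula gives 1.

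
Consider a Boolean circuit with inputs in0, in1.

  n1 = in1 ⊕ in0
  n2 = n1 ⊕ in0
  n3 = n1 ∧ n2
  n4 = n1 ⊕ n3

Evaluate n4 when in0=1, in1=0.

n1 = 0 ⊕ 1 = 1
n2 = 1 ⊕ 1 = 0
n3 = 1 ∧ 0 = 0
n4 = 1 ⊕ 0 = 1

1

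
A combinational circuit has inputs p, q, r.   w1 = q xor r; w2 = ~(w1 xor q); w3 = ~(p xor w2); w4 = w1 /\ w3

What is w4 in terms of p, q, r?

(q xor r) /\ (~(p xor (~((q xor r) xor q))))

w1 = q xor r
w2 = ~(w1 xor q) = ~((q xor r) xor q)
w3 = ~(p xor w2) = ~(p xor (~((q xor r) xor q)))
w4 = w1 /\ w3 = (q xor r) /\ (~(p xor (~((q xor r) xor q))))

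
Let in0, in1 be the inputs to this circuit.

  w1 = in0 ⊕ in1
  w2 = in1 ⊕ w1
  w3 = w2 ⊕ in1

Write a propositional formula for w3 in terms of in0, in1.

(in1 ⊕ (in0 ⊕ in1)) ⊕ in1

w1 = in0 ⊕ in1
w2 = in1 ⊕ w1 = in1 ⊕ (in0 ⊕ in1)
w3 = w2 ⊕ in1 = (in1 ⊕ (in0 ⊕ in1)) ⊕ in1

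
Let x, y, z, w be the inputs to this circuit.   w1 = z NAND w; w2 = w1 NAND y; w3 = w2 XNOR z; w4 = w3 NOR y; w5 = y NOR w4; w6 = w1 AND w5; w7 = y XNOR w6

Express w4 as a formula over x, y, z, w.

w1 = z NAND w
w2 = w1 NAND y = (z NAND w) NAND y
w3 = w2 XNOR z = ((z NAND w) NAND y) XNOR z
w4 = w3 NOR y = (((z NAND w) NAND y) XNOR z) NOR y

(((z NAND w) NAND y) XNOR z) NOR y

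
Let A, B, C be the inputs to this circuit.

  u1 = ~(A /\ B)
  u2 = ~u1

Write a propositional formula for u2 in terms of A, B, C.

~(~(A /\ B))

u1 = ~(A /\ B)
u2 = ~u1 = ~(~(A /\ B))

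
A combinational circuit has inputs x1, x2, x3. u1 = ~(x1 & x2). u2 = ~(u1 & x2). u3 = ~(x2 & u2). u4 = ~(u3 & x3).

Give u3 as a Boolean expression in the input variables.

u1 = ~(x1 & x2)
u2 = ~(u1 & x2) = ~((~(x1 & x2)) & x2)
u3 = ~(x2 & u2) = ~(x2 & (~((~(x1 & x2)) & x2)))

~(x2 & (~((~(x1 & x2)) & x2)))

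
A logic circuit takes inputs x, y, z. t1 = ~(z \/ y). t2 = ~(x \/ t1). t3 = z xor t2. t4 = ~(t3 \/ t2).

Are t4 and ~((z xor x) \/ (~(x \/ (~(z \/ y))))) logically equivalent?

t1 = ~(z \/ y)
t2 = ~(x \/ t1) = ~(x \/ (~(z \/ y)))
t3 = z xor t2 = z xor (~(x \/ (~(z \/ y))))
t4 = ~(t3 \/ t2) = ~((z xor (~(x \/ (~(z \/ y))))) \/ (~(x \/ (~(z \/ y)))))
At x=1, y=0, z=0: circuit gives 1, formula gives 0.

No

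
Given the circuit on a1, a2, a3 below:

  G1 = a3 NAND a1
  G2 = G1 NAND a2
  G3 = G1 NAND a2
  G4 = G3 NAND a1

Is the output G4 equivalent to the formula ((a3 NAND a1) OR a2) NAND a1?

No

G1 = a3 NAND a1
G3 = G1 NAND a2 = (a3 NAND a1) NAND a2
G4 = G3 NAND a1 = ((a3 NAND a1) NAND a2) NAND a1
At a1=1, a2=0, a3=1: circuit gives 0, formula gives 1.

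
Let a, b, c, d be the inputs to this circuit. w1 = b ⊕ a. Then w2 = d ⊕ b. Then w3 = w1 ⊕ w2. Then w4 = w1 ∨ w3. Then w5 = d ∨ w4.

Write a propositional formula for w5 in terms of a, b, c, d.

w1 = b ⊕ a
w2 = d ⊕ b
w3 = w1 ⊕ w2 = (b ⊕ a) ⊕ (d ⊕ b)
w4 = w1 ∨ w3 = (b ⊕ a) ∨ ((b ⊕ a) ⊕ (d ⊕ b))
w5 = d ∨ w4 = d ∨ ((b ⊕ a) ∨ ((b ⊕ a) ⊕ (d ⊕ b)))

d ∨ ((b ⊕ a) ∨ ((b ⊕ a) ⊕ (d ⊕ b)))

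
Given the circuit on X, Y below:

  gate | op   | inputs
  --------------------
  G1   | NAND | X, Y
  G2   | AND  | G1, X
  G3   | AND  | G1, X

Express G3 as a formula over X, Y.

(X NAND Y) AND X

G1 = X NAND Y
G3 = G1 AND X = (X NAND Y) AND X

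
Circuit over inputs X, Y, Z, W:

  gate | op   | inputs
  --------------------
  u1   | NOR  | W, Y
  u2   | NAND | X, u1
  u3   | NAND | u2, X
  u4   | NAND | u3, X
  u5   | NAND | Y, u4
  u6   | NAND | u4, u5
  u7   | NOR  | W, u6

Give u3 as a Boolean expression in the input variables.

(X NAND (W NOR Y)) NAND X

u1 = W NOR Y
u2 = X NAND u1 = X NAND (W NOR Y)
u3 = u2 NAND X = (X NAND (W NOR Y)) NAND X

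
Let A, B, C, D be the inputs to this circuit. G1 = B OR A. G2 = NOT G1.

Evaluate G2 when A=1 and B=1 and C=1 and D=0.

G1 = 1 OR 1 = 1
G2 = NOT 1 = 0

0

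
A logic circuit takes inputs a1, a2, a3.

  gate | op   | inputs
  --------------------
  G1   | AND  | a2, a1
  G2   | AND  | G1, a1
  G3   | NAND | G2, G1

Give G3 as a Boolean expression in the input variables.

((a2 AND a1) AND a1) NAND (a2 AND a1)

G1 = a2 AND a1
G2 = G1 AND a1 = (a2 AND a1) AND a1
G3 = G2 NAND G1 = ((a2 AND a1) AND a1) NAND (a2 AND a1)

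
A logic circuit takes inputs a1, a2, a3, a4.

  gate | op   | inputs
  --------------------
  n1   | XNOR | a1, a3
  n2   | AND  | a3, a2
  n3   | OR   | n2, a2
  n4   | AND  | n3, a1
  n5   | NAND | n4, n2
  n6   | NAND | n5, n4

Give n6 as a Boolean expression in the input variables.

((((a3 AND a2) OR a2) AND a1) NAND (a3 AND a2)) NAND (((a3 AND a2) OR a2) AND a1)

n2 = a3 AND a2
n3 = n2 OR a2 = (a3 AND a2) OR a2
n4 = n3 AND a1 = ((a3 AND a2) OR a2) AND a1
n5 = n4 NAND n2 = (((a3 AND a2) OR a2) AND a1) NAND (a3 AND a2)
n6 = n5 NAND n4 = ((((a3 AND a2) OR a2) AND a1) NAND (a3 AND a2)) NAND (((a3 AND a2) OR a2) AND a1)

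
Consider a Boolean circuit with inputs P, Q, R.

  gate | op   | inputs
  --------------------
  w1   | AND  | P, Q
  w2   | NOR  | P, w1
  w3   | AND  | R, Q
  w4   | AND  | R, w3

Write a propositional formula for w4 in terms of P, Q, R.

w3 = R AND Q
w4 = R AND w3 = R AND (R AND Q)

R AND (R AND Q)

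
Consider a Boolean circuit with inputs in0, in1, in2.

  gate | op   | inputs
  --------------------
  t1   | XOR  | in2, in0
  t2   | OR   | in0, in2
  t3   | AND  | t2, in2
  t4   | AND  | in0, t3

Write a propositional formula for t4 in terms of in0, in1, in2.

t2 = in0 OR in2
t3 = t2 AND in2 = (in0 OR in2) AND in2
t4 = in0 AND t3 = in0 AND ((in0 OR in2) AND in2)

in0 AND ((in0 OR in2) AND in2)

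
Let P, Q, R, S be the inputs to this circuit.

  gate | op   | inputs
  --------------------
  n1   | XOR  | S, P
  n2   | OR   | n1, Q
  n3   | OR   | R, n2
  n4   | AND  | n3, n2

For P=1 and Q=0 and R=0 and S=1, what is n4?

n1 = 1 XOR 1 = 0
n2 = 0 OR 0 = 0
n3 = 0 OR 0 = 0
n4 = 0 AND 0 = 0

0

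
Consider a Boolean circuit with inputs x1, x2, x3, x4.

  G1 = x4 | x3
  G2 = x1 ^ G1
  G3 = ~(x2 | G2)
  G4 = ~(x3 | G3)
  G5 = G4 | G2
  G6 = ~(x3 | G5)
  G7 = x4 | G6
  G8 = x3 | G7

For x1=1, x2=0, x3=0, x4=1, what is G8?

G1 = 1 | 0 = 1
G2 = 1 ^ 1 = 0
G3 = ~(0 | 0) = 1
G4 = ~(0 | 1) = 0
G5 = 0 | 0 = 0
G6 = ~(0 | 0) = 1
G7 = 1 | 1 = 1
G8 = 0 | 1 = 1

1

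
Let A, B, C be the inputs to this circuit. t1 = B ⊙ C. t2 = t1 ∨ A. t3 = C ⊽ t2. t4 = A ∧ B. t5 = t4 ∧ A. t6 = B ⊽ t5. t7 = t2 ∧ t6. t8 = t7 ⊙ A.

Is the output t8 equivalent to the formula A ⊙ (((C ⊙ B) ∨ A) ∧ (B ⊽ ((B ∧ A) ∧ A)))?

t1 = B ⊙ C
t2 = t1 ∨ A = (B ⊙ C) ∨ A
t4 = A ∧ B
t5 = t4 ∧ A = (A ∧ B) ∧ A
t6 = B ⊽ t5 = B ⊽ ((A ∧ B) ∧ A)
t7 = t2 ∧ t6 = ((B ⊙ C) ∨ A) ∧ (B ⊽ ((A ∧ B) ∧ A))
t8 = t7 ⊙ A = (((B ⊙ C) ∨ A) ∧ (B ⊽ ((A ∧ B) ∧ A))) ⊙ A
At A=0, B=0, C=0: circuit gives 0, formula gives 0.
At A=0, B=0, C=1: circuit gives 1, formula gives 1.
Agrees on all 8 inputs.

Yes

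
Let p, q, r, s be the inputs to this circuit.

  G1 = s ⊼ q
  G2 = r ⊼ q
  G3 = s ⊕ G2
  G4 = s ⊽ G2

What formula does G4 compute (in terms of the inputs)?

G2 = r ⊼ q
G4 = s ⊽ G2 = s ⊽ (r ⊼ q)

s ⊽ (r ⊼ q)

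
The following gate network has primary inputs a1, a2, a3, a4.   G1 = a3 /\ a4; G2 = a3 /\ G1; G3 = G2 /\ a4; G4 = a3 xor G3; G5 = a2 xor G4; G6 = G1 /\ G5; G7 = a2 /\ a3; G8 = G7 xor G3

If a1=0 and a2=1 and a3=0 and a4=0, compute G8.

G1 = 0 /\ 0 = 0
G2 = 0 /\ 0 = 0
G3 = 0 /\ 0 = 0
G7 = 1 /\ 0 = 0
G8 = 0 xor 0 = 0

0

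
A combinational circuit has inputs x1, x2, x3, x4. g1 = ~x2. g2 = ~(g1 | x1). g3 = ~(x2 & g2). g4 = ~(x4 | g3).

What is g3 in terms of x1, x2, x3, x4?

g1 = ~x2
g2 = ~(g1 | x1) = ~(~x2 | x1)
g3 = ~(x2 & g2) = ~(x2 & (~(~x2 | x1)))

~(x2 & (~(~x2 | x1)))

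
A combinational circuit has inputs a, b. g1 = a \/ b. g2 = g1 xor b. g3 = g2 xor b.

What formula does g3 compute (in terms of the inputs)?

g1 = a \/ b
g2 = g1 xor b = (a \/ b) xor b
g3 = g2 xor b = ((a \/ b) xor b) xor b

((a \/ b) xor b) xor b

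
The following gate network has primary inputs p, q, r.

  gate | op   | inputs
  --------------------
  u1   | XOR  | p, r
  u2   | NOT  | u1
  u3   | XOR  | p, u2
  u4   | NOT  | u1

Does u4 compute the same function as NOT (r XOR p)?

Yes

u1 = p XOR r
u4 = NOT u1 = NOT (p XOR r)
At p=0, q=0, r=1: circuit gives 0, formula gives 0.
At p=0, q=0, r=0: circuit gives 1, formula gives 1.
Agrees on all 8 inputs.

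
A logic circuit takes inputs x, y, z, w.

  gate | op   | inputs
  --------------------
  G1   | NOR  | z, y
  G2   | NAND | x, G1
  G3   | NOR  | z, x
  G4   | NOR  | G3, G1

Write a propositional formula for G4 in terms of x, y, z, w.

G1 = z NOR y
G3 = z NOR x
G4 = G3 NOR G1 = (z NOR x) NOR (z NOR y)

(z NOR x) NOR (z NOR y)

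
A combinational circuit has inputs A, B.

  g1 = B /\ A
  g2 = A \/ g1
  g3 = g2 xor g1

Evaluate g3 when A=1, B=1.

0

g1 = 1 /\ 1 = 1
g2 = 1 \/ 1 = 1
g3 = 1 xor 1 = 0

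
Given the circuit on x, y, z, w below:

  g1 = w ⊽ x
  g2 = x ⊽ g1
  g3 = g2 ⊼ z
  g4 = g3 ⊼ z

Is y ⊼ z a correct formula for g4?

No

g1 = w ⊽ x
g2 = x ⊽ g1 = x ⊽ (w ⊽ x)
g3 = g2 ⊼ z = (x ⊽ (w ⊽ x)) ⊼ z
g4 = g3 ⊼ z = ((x ⊽ (w ⊽ x)) ⊼ z) ⊼ z
At x=0, y=0, z=1, w=0: circuit gives 0, formula gives 1.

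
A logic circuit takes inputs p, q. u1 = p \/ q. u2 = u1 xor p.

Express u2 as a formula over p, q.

u1 = p \/ q
u2 = u1 xor p = (p \/ q) xor p

(p \/ q) xor p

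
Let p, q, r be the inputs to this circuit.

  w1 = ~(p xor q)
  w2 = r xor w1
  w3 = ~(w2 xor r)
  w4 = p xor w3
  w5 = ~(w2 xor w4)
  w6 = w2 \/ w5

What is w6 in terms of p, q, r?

(r xor (~(p xor q))) \/ (~((r xor (~(p xor q))) xor (p xor (~((r xor (~(p xor q))) xor r)))))

w1 = ~(p xor q)
w2 = r xor w1 = r xor (~(p xor q))
w3 = ~(w2 xor r) = ~((r xor (~(p xor q))) xor r)
w4 = p xor w3 = p xor (~((r xor (~(p xor q))) xor r))
w5 = ~(w2 xor w4) = ~((r xor (~(p xor q))) xor (p xor (~((r xor (~(p xor q))) xor r))))
w6 = w2 \/ w5 = (r xor (~(p xor q))) \/ (~((r xor (~(p xor q))) xor (p xor (~((r xor (~(p xor q))) xor r)))))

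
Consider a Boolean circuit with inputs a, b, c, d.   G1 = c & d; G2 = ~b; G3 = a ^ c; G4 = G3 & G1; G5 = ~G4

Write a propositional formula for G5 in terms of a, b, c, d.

~((a ^ c) & (c & d))

G1 = c & d
G3 = a ^ c
G4 = G3 & G1 = (a ^ c) & (c & d)
G5 = ~G4 = ~((a ^ c) & (c & d))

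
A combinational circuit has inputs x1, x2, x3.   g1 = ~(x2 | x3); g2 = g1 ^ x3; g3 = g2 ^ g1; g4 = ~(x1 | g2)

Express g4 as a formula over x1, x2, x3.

~(x1 | ((~(x2 | x3)) ^ x3))

g1 = ~(x2 | x3)
g2 = g1 ^ x3 = (~(x2 | x3)) ^ x3
g4 = ~(x1 | g2) = ~(x1 | ((~(x2 | x3)) ^ x3))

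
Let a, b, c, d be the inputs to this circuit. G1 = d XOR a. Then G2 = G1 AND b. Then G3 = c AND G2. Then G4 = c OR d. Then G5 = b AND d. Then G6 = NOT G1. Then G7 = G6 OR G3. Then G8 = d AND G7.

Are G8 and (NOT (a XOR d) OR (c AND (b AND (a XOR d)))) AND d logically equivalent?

Yes

G1 = d XOR a
G2 = G1 AND b = (d XOR a) AND b
G3 = c AND G2 = c AND ((d XOR a) AND b)
G6 = NOT G1 = NOT (d XOR a)
G7 = G6 OR G3 = NOT (d XOR a) OR (c AND ((d XOR a) AND b))
G8 = d AND G7 = d AND (NOT (d XOR a) OR (c AND ((d XOR a) AND b)))
At a=0, b=0, c=0, d=0: circuit gives 0, formula gives 0.
At a=0, b=1, c=1, d=1: circuit gives 1, formula gives 1.
Agrees on all 16 inputs.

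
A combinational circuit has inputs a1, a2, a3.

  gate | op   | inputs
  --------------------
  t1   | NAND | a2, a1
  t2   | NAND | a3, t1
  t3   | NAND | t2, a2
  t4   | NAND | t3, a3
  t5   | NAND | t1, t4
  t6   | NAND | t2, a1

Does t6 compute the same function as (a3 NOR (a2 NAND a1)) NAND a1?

t1 = a2 NAND a1
t2 = a3 NAND t1 = a3 NAND (a2 NAND a1)
t6 = t2 NAND a1 = (a3 NAND (a2 NAND a1)) NAND a1
At a1=1, a2=0, a3=0: circuit gives 0, formula gives 1.

No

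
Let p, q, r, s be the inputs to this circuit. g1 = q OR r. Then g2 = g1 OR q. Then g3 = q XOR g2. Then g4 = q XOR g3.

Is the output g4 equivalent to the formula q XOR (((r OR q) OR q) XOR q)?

Yes

g1 = q OR r
g2 = g1 OR q = (q OR r) OR q
g3 = q XOR g2 = q XOR ((q OR r) OR q)
g4 = q XOR g3 = q XOR (q XOR ((q OR r) OR q))
At p=0, q=0, r=0, s=0: circuit gives 0, formula gives 0.
At p=0, q=0, r=1, s=0: circuit gives 1, formula gives 1.
Agrees on all 16 inputs.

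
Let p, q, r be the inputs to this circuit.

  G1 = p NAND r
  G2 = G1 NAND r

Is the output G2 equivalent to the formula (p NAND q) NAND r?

No

G1 = p NAND r
G2 = G1 NAND r = (p NAND r) NAND r
At p=1, q=0, r=1: circuit gives 1, formula gives 0.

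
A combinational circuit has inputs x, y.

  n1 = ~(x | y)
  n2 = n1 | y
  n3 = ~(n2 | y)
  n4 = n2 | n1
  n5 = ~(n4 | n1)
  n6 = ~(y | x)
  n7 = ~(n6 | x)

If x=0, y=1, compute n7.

n6 = ~(1 | 0) = 0
n7 = ~(0 | 0) = 1

1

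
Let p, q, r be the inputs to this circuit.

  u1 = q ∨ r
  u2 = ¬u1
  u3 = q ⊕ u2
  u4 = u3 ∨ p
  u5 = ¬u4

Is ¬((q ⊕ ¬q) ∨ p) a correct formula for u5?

No

u1 = q ∨ r
u2 = ¬u1 = ¬(q ∨ r)
u3 = q ⊕ u2 = q ⊕ ¬(q ∨ r)
u4 = u3 ∨ p = (q ⊕ ¬(q ∨ r)) ∨ p
u5 = ¬u4 = ¬((q ⊕ ¬(q ∨ r)) ∨ p)
At p=0, q=0, r=1: circuit gives 1, formula gives 0.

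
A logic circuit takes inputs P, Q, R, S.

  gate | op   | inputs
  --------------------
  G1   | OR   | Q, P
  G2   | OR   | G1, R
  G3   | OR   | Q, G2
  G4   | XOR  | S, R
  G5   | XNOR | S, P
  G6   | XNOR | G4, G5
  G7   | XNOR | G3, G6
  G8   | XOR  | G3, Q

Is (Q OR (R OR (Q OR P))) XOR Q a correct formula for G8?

G1 = Q OR P
G2 = G1 OR R = (Q OR P) OR R
G3 = Q OR G2 = Q OR ((Q OR P) OR R)
G8 = G3 XOR Q = (Q OR ((Q OR P) OR R)) XOR Q
At P=0, Q=0, R=0, S=0: circuit gives 0, formula gives 0.
At P=0, Q=0, R=1, S=0: circuit gives 1, formula gives 1.
Agrees on all 16 inputs.

Yes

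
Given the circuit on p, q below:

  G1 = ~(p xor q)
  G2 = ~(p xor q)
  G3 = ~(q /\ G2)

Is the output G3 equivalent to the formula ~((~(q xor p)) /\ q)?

G2 = ~(p xor q)
G3 = ~(q /\ G2) = ~(q /\ (~(p xor q)))
At p=1, q=1: circuit gives 0, formula gives 0.
At p=0, q=0: circuit gives 1, formula gives 1.
Agrees on all 4 inputs.

Yes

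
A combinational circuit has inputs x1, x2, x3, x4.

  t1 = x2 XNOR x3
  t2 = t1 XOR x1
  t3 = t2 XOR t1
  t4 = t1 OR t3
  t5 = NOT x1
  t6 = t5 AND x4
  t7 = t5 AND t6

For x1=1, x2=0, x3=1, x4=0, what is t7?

t5 = NOT 1 = 0
t6 = 0 AND 0 = 0
t7 = 0 AND 0 = 0

0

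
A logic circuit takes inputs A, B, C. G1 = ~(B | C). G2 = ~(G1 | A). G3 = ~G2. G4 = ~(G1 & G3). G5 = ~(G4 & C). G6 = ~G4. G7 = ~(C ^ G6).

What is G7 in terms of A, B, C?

~(C ^ ~(~((~(B | C)) & ~(~((~(B | C)) | A)))))

G1 = ~(B | C)
G2 = ~(G1 | A) = ~((~(B | C)) | A)
G3 = ~G2 = ~(~((~(B | C)) | A))
G4 = ~(G1 & G3) = ~((~(B | C)) & ~(~((~(B | C)) | A)))
G6 = ~G4 = ~(~((~(B | C)) & ~(~((~(B | C)) | A))))
G7 = ~(C ^ G6) = ~(C ^ ~(~((~(B | C)) & ~(~((~(B | C)) | A)))))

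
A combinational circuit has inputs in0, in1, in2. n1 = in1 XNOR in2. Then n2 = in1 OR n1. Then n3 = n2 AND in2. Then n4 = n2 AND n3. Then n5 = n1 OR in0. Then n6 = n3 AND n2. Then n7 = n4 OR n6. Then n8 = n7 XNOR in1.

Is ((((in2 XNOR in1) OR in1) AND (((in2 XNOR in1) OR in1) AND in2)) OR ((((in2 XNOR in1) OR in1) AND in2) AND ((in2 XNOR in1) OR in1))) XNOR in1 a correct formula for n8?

n1 = in1 XNOR in2
n2 = in1 OR n1 = in1 OR (in1 XNOR in2)
n3 = n2 AND in2 = (in1 OR (in1 XNOR in2)) AND in2
n4 = n2 AND n3 = (in1 OR (in1 XNOR in2)) AND ((in1 OR (in1 XNOR in2)) AND in2)
n6 = n3 AND n2 = ((in1 OR (in1 XNOR in2)) AND in2) AND (in1 OR (in1 XNOR in2))
n7 = n4 OR n6 = ((in1 OR (in1 XNOR in2)) AND ((in1 OR (in1 XNOR in2)) AND in2)) OR (((in1 OR (in1 XNOR in2)) AND in2) AND (in1 OR (in1 XNOR in2)))
n8 = n7 XNOR in1 = (((in1 OR (in1 XNOR in2)) AND ((in1 OR (in1 XNOR in2)) AND in2)) OR (((in1 OR (in1 XNOR in2)) AND in2) AND (in1 OR (in1 XNOR in2)))) XNOR in1
At in0=0, in1=1, in2=0: circuit gives 0, formula gives 0.
At in0=0, in1=0, in2=0: circuit gives 1, formula gives 1.
Agrees on all 8 inputs.

Yes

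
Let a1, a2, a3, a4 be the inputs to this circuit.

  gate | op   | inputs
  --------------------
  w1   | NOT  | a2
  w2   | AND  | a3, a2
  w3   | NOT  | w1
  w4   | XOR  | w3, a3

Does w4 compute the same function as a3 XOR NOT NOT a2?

Yes

w1 = NOT a2
w3 = NOT w1 = NOT NOT a2
w4 = w3 XOR a3 = NOT NOT a2 XOR a3
At a1=0, a2=0, a3=0, a4=0: circuit gives 0, formula gives 0.
At a1=0, a2=0, a3=1, a4=0: circuit gives 1, formula gives 1.
Agrees on all 16 inputs.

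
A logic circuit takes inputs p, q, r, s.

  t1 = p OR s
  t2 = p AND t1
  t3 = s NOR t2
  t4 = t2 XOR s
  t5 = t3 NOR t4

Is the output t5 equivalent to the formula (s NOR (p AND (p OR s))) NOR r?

No

t1 = p OR s
t2 = p AND t1 = p AND (p OR s)
t3 = s NOR t2 = s NOR (p AND (p OR s))
t4 = t2 XOR s = (p AND (p OR s)) XOR s
t5 = t3 NOR t4 = (s NOR (p AND (p OR s))) NOR ((p AND (p OR s)) XOR s)
At p=0, q=0, r=0, s=1: circuit gives 0, formula gives 1.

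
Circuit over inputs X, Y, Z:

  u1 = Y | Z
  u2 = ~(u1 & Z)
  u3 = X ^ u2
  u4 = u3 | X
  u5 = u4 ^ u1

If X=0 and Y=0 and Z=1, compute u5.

1

u1 = 0 | 1 = 1
u2 = ~(1 & 1) = 0
u3 = 0 ^ 0 = 0
u4 = 0 | 0 = 0
u5 = 0 ^ 1 = 1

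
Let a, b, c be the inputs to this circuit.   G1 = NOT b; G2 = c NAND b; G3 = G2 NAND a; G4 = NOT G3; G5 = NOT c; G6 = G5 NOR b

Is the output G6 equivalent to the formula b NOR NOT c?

Yes

G5 = NOT c
G6 = G5 NOR b = NOT c NOR b
At a=0, b=0, c=0: circuit gives 0, formula gives 0.
At a=0, b=0, c=1: circuit gives 1, formula gives 1.
Agrees on all 8 inputs.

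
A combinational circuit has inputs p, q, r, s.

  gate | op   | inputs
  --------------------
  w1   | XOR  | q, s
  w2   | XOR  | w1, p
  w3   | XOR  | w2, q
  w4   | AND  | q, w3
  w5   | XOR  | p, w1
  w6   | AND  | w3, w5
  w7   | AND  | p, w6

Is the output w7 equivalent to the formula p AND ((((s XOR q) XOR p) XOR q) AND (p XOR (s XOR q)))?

w1 = q XOR s
w2 = w1 XOR p = (q XOR s) XOR p
w3 = w2 XOR q = ((q XOR s) XOR p) XOR q
w5 = p XOR w1 = p XOR (q XOR s)
w6 = w3 AND w5 = (((q XOR s) XOR p) XOR q) AND (p XOR (q XOR s))
w7 = p AND w6 = p AND ((((q XOR s) XOR p) XOR q) AND (p XOR (q XOR s)))
At p=0, q=0, r=0, s=0: circuit gives 0, formula gives 0.
At p=1, q=0, r=0, s=0: circuit gives 1, formula gives 1.
Agrees on all 16 inputs.

Yes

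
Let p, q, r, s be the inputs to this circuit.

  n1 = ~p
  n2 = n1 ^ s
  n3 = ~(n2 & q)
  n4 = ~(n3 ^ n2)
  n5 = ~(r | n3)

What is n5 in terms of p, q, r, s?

~(r | (~((~p ^ s) & q)))

n1 = ~p
n2 = n1 ^ s = ~p ^ s
n3 = ~(n2 & q) = ~((~p ^ s) & q)
n5 = ~(r | n3) = ~(r | (~((~p ^ s) & q)))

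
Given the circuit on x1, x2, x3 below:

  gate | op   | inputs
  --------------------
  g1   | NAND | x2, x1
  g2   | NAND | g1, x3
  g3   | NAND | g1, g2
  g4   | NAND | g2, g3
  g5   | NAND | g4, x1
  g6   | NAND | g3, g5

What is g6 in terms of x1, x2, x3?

((x2 NAND x1) NAND ((x2 NAND x1) NAND x3)) NAND ((((x2 NAND x1) NAND x3) NAND ((x2 NAND x1) NAND ((x2 NAND x1) NAND x3))) NAND x1)

g1 = x2 NAND x1
g2 = g1 NAND x3 = (x2 NAND x1) NAND x3
g3 = g1 NAND g2 = (x2 NAND x1) NAND ((x2 NAND x1) NAND x3)
g4 = g2 NAND g3 = ((x2 NAND x1) NAND x3) NAND ((x2 NAND x1) NAND ((x2 NAND x1) NAND x3))
g5 = g4 NAND x1 = (((x2 NAND x1) NAND x3) NAND ((x2 NAND x1) NAND ((x2 NAND x1) NAND x3))) NAND x1
g6 = g3 NAND g5 = ((x2 NAND x1) NAND ((x2 NAND x1) NAND x3)) NAND ((((x2 NAND x1) NAND x3) NAND ((x2 NAND x1) NAND ((x2 NAND x1) NAND x3))) NAND x1)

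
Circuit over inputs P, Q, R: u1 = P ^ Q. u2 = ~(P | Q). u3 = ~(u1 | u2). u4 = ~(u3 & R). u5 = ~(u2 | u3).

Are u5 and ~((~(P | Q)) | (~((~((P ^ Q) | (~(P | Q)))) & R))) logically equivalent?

u1 = P ^ Q
u2 = ~(P | Q)
u3 = ~(u1 | u2) = ~((P ^ Q) | (~(P | Q)))
u5 = ~(u2 | u3) = ~((~(P | Q)) | (~((P ^ Q) | (~(P | Q)))))
At P=0, Q=1, R=0: circuit gives 1, formula gives 0.

No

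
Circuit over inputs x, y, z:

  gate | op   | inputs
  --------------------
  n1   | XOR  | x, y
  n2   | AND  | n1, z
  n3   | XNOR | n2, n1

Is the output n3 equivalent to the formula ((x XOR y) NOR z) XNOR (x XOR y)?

n1 = x XOR y
n2 = n1 AND z = (x XOR y) AND z
n3 = n2 XNOR n1 = ((x XOR y) AND z) XNOR (x XOR y)
At x=0, y=0, z=0: circuit gives 1, formula gives 0.

No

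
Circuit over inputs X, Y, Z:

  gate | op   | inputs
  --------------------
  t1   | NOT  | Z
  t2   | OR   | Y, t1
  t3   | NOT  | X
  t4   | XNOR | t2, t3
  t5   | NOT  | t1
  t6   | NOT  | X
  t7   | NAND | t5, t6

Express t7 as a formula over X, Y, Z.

t1 = NOT Z
t5 = NOT t1 = NOT NOT Z
t6 = NOT X
t7 = t5 NAND t6 = NOT NOT Z NAND NOT X

NOT NOT Z NAND NOT X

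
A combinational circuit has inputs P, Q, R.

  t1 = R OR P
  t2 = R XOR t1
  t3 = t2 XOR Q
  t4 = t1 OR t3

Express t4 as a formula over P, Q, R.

(R OR P) OR ((R XOR (R OR P)) XOR Q)

t1 = R OR P
t2 = R XOR t1 = R XOR (R OR P)
t3 = t2 XOR Q = (R XOR (R OR P)) XOR Q
t4 = t1 OR t3 = (R OR P) OR ((R XOR (R OR P)) XOR Q)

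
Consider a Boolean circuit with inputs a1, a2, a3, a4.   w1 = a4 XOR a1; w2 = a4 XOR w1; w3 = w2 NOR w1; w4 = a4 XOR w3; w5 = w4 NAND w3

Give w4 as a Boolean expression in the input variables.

a4 XOR ((a4 XOR (a4 XOR a1)) NOR (a4 XOR a1))

w1 = a4 XOR a1
w2 = a4 XOR w1 = a4 XOR (a4 XOR a1)
w3 = w2 NOR w1 = (a4 XOR (a4 XOR a1)) NOR (a4 XOR a1)
w4 = a4 XOR w3 = a4 XOR ((a4 XOR (a4 XOR a1)) NOR (a4 XOR a1))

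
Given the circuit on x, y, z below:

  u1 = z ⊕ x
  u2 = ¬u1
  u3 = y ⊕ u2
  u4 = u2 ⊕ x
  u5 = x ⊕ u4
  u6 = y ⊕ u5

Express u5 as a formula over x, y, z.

x ⊕ (¬(z ⊕ x) ⊕ x)

u1 = z ⊕ x
u2 = ¬u1 = ¬(z ⊕ x)
u4 = u2 ⊕ x = ¬(z ⊕ x) ⊕ x
u5 = x ⊕ u4 = x ⊕ (¬(z ⊕ x) ⊕ x)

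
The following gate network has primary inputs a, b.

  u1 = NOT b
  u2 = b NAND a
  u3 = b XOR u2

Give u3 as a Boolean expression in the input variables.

u2 = b NAND a
u3 = b XOR u2 = b XOR (b NAND a)

b XOR (b NAND a)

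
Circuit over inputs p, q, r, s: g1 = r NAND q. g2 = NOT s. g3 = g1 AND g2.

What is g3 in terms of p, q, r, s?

(r NAND q) AND NOT s

g1 = r NAND q
g2 = NOT s
g3 = g1 AND g2 = (r NAND q) AND NOT s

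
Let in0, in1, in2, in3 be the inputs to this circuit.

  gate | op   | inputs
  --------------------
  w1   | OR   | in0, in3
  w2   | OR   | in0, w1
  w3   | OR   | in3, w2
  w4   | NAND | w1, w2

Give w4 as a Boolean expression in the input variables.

w1 = in0 OR in3
w2 = in0 OR w1 = in0 OR (in0 OR in3)
w4 = w1 NAND w2 = (in0 OR in3) NAND (in0 OR (in0 OR in3))

(in0 OR in3) NAND (in0 OR (in0 OR in3))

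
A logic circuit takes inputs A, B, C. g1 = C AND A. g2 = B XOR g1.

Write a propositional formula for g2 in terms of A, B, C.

g1 = C AND A
g2 = B XOR g1 = B XOR (C AND A)

B XOR (C AND A)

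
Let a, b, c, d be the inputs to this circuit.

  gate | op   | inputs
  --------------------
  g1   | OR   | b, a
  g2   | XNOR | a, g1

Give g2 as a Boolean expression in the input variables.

g1 = b OR a
g2 = a XNOR g1 = a XNOR (b OR a)

a XNOR (b OR a)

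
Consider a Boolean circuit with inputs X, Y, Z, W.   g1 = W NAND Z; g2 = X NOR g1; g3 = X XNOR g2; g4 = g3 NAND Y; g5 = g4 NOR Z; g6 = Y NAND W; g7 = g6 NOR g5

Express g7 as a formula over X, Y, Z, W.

(Y NAND W) NOR (((X XNOR (X NOR (W NAND Z))) NAND Y) NOR Z)

g1 = W NAND Z
g2 = X NOR g1 = X NOR (W NAND Z)
g3 = X XNOR g2 = X XNOR (X NOR (W NAND Z))
g4 = g3 NAND Y = (X XNOR (X NOR (W NAND Z))) NAND Y
g5 = g4 NOR Z = ((X XNOR (X NOR (W NAND Z))) NAND Y) NOR Z
g6 = Y NAND W
g7 = g6 NOR g5 = (Y NAND W) NOR (((X XNOR (X NOR (W NAND Z))) NAND Y) NOR Z)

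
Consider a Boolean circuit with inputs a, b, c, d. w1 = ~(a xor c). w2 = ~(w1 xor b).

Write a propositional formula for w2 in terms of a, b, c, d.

w1 = ~(a xor c)
w2 = ~(w1 xor b) = ~((~(a xor c)) xor b)

~((~(a xor c)) xor b)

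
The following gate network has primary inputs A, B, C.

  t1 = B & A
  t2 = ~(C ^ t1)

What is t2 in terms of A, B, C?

t1 = B & A
t2 = ~(C ^ t1) = ~(C ^ (B & A))

~(C ^ (B & A))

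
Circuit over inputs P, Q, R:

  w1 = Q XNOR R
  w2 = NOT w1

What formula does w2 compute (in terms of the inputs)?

w1 = Q XNOR R
w2 = NOT w1 = NOT (Q XNOR R)

NOT (Q XNOR R)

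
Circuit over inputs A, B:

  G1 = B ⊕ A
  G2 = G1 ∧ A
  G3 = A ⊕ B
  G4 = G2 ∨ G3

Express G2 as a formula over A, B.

(B ⊕ A) ∧ A

G1 = B ⊕ A
G2 = G1 ∧ A = (B ⊕ A) ∧ A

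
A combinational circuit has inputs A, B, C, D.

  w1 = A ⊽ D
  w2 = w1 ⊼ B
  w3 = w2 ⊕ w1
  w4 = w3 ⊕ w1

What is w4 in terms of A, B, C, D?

(((A ⊽ D) ⊼ B) ⊕ (A ⊽ D)) ⊕ (A ⊽ D)

w1 = A ⊽ D
w2 = w1 ⊼ B = (A ⊽ D) ⊼ B
w3 = w2 ⊕ w1 = ((A ⊽ D) ⊼ B) ⊕ (A ⊽ D)
w4 = w3 ⊕ w1 = (((A ⊽ D) ⊼ B) ⊕ (A ⊽ D)) ⊕ (A ⊽ D)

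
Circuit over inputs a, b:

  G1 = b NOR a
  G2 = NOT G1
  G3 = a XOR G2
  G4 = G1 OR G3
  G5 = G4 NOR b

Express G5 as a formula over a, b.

((b NOR a) OR (a XOR NOT (b NOR a))) NOR b

G1 = b NOR a
G2 = NOT G1 = NOT (b NOR a)
G3 = a XOR G2 = a XOR NOT (b NOR a)
G4 = G1 OR G3 = (b NOR a) OR (a XOR NOT (b NOR a))
G5 = G4 NOR b = ((b NOR a) OR (a XOR NOT (b NOR a))) NOR b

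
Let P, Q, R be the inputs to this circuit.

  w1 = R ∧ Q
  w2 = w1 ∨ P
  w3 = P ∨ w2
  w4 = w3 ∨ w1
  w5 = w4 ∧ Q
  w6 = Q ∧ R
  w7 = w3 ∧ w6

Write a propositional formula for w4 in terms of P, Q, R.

w1 = R ∧ Q
w2 = w1 ∨ P = (R ∧ Q) ∨ P
w3 = P ∨ w2 = P ∨ ((R ∧ Q) ∨ P)
w4 = w3 ∨ w1 = (P ∨ ((R ∧ Q) ∨ P)) ∨ (R ∧ Q)

(P ∨ ((R ∧ Q) ∨ P)) ∨ (R ∧ Q)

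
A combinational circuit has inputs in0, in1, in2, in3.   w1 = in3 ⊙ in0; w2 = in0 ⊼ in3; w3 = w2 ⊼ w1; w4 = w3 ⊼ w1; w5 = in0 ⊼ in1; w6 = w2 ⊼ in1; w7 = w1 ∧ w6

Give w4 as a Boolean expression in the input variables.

w1 = in3 ⊙ in0
w2 = in0 ⊼ in3
w3 = w2 ⊼ w1 = (in0 ⊼ in3) ⊼ (in3 ⊙ in0)
w4 = w3 ⊼ w1 = ((in0 ⊼ in3) ⊼ (in3 ⊙ in0)) ⊼ (in3 ⊙ in0)

((in0 ⊼ in3) ⊼ (in3 ⊙ in0)) ⊼ (in3 ⊙ in0)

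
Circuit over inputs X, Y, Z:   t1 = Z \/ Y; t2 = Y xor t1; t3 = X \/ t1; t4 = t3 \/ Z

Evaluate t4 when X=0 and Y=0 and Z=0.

t1 = 0 \/ 0 = 0
t3 = 0 \/ 0 = 0
t4 = 0 \/ 0 = 0

0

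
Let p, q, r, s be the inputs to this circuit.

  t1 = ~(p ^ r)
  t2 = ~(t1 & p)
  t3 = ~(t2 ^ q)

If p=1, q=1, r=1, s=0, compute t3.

0

t1 = ~(1 ^ 1) = 1
t2 = ~(1 & 1) = 0
t3 = ~(0 ^ 1) = 0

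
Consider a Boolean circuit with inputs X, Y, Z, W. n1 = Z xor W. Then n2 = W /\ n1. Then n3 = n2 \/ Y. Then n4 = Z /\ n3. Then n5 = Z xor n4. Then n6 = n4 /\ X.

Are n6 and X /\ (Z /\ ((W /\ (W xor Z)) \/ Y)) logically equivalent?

Yes

n1 = Z xor W
n2 = W /\ n1 = W /\ (Z xor W)
n3 = n2 \/ Y = (W /\ (Z xor W)) \/ Y
n4 = Z /\ n3 = Z /\ ((W /\ (Z xor W)) \/ Y)
n6 = n4 /\ X = (Z /\ ((W /\ (Z xor W)) \/ Y)) /\ X
At X=0, Y=0, Z=0, W=0: circuit gives 0, formula gives 0.
At X=1, Y=1, Z=1, W=0: circuit gives 1, formula gives 1.
Agrees on all 16 inputs.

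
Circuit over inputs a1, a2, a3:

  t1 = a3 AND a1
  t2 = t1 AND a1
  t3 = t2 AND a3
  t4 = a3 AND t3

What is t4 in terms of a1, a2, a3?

t1 = a3 AND a1
t2 = t1 AND a1 = (a3 AND a1) AND a1
t3 = t2 AND a3 = ((a3 AND a1) AND a1) AND a3
t4 = a3 AND t3 = a3 AND (((a3 AND a1) AND a1) AND a3)

a3 AND (((a3 AND a1) AND a1) AND a3)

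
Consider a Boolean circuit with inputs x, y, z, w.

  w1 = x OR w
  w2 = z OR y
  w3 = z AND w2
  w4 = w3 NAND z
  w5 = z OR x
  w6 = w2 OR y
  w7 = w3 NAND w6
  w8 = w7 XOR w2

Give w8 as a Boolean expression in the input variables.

((z AND (z OR y)) NAND ((z OR y) OR y)) XOR (z OR y)

w2 = z OR y
w3 = z AND w2 = z AND (z OR y)
w6 = w2 OR y = (z OR y) OR y
w7 = w3 NAND w6 = (z AND (z OR y)) NAND ((z OR y) OR y)
w8 = w7 XOR w2 = ((z AND (z OR y)) NAND ((z OR y) OR y)) XOR (z OR y)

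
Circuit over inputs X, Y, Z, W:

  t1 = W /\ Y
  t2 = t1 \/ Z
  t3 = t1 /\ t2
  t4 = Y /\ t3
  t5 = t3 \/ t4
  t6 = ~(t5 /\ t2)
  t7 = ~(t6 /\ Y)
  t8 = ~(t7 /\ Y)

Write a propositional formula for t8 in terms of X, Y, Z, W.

~((~((~((((W /\ Y) /\ ((W /\ Y) \/ Z)) \/ (Y /\ ((W /\ Y) /\ ((W /\ Y) \/ Z)))) /\ ((W /\ Y) \/ Z))) /\ Y)) /\ Y)

t1 = W /\ Y
t2 = t1 \/ Z = (W /\ Y) \/ Z
t3 = t1 /\ t2 = (W /\ Y) /\ ((W /\ Y) \/ Z)
t4 = Y /\ t3 = Y /\ ((W /\ Y) /\ ((W /\ Y) \/ Z))
t5 = t3 \/ t4 = ((W /\ Y) /\ ((W /\ Y) \/ Z)) \/ (Y /\ ((W /\ Y) /\ ((W /\ Y) \/ Z)))
t6 = ~(t5 /\ t2) = ~((((W /\ Y) /\ ((W /\ Y) \/ Z)) \/ (Y /\ ((W /\ Y) /\ ((W /\ Y) \/ Z)))) /\ ((W /\ Y) \/ Z))
t7 = ~(t6 /\ Y) = ~((~((((W /\ Y) /\ ((W /\ Y) \/ Z)) \/ (Y /\ ((W /\ Y) /\ ((W /\ Y) \/ Z)))) /\ ((W /\ Y) \/ Z))) /\ Y)
t8 = ~(t7 /\ Y) = ~((~((~((((W /\ Y) /\ ((W /\ Y) \/ Z)) \/ (Y /\ ((W /\ Y) /\ ((W /\ Y) \/ Z)))) /\ ((W /\ Y) \/ Z))) /\ Y)) /\ Y)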